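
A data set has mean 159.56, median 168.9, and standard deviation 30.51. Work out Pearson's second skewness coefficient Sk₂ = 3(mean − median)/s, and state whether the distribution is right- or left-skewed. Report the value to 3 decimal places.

-0.918, left-skewed

Sk₂ = 3(159.56 − 168.9) / 30.51 = 3 × -9.3400 / 30.51
    = -28.0200 / 30.51 ≈ -0.918
Sk₂ < 0 ⇒ mean < median ⇒ left-skewed (negative skew).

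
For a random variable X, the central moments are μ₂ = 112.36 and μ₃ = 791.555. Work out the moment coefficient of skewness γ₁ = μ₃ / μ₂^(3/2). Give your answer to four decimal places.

0.6646

σ = √μ₂ = √112.36 = 10.60000
σ³ = μ₂^(3/2) = 1191.01600
γ₁ = μ₃/σ³ = 791.555 / 1191.01600 ≈ 0.6646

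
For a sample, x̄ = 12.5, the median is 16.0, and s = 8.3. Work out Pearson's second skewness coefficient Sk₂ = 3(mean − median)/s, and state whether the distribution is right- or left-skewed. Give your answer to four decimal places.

-1.2651, left-skewed

Sk₂ = 3(12.5 − 16.0) / 8.3 = 3 × -3.5000 / 8.3
    = -10.5000 / 8.3 ≈ -1.2651
Sk₂ < 0 ⇒ mean < median ⇒ left-skewed (negative skew).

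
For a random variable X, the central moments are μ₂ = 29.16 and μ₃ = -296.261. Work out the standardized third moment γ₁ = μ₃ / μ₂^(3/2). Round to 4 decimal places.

-1.8815

σ = √μ₂ = √29.16 = 5.40000
σ³ = μ₂^(3/2) = 157.46400
γ₁ = μ₃/σ³ = -296.261 / 157.46400 ≈ -1.8815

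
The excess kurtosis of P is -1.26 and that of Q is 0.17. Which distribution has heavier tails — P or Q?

Higher excess kurtosis ⇒ heavier tails relative to the normal distribution.
-1.26 vs 0.17: the larger is 0.17, so Q has heavier tails. (Q is leptokurtic — heavier-than-normal tails; the other is platykurtic.)

Q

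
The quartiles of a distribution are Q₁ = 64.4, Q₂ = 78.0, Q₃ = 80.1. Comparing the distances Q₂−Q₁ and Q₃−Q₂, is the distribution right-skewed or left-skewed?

Q₂ − Q₁ = 13.6;  Q₃ − Q₂ = 2.1
Q₂ − Q₁ > Q₃ − Q₂ ⇒ the lower half is more spread out ⇒ left-skewed.

left-skewed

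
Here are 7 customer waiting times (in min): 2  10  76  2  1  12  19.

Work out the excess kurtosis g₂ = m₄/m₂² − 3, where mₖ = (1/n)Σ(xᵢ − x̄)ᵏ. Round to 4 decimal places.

1.6049

x̄ = 17.4286
Σ(xᵢ − x̄)² = 4263.7143 ⇒ m₂ = 609.10204
Σ(xᵢ − x̄)⁴ = 11959191.9242 ⇒ m₄ = 1708455.98917
m₂² = 371005.29613
g₂ = m₄/m₂² − 3 = 4.60494 − 3 ≈ 1.6049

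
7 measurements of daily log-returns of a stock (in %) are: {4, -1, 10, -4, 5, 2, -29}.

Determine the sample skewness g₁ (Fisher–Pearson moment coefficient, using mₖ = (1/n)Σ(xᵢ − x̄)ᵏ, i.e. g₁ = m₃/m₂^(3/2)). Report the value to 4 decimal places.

-1.5342

x̄ = (4 - 1 + 10 - 4 + 5 + 2 - 29) / 7 = -1.8571
deviations (xᵢ − x̄): 5.8571, 0.8571, 11.8571, -2.1429, 6.8571, 3.8571, -27.1429
Σ(xᵢ − x̄)² = 978.8571 ⇒ m₂ = 978.8571/7 = 139.83673
Σ(xᵢ − x̄)³ = -17758.5306 ⇒ m₃ = -17758.5306/7 = -2536.93294
m₂^(3/2) = 139.83673^(1.5) = 1653.60551
g₁ = m₃ / m₂^(3/2) = -2536.93294 / 1653.60551 ≈ -1.5342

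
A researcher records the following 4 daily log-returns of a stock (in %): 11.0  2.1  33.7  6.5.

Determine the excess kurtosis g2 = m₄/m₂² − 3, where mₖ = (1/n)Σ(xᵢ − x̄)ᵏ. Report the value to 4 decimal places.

-0.8349

x̄ = 13.3250
Σ(xᵢ − x̄)² = 593.1275 ⇒ m₂ = 148.28188
Σ(xᵢ − x̄)⁴ = 190416.8714 ⇒ m₄ = 47604.21786
m₂² = 21987.51445
g2 = m₄/m₂² − 3 = 2.16506 − 3 ≈ -0.8349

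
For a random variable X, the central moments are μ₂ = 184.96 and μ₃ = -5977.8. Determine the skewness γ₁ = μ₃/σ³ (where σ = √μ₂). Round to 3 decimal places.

σ = √μ₂ = √184.96 = 13.60000
σ³ = μ₂^(3/2) = 2515.45600
γ₁ = μ₃/σ³ = -5977.8 / 2515.45600 ≈ -2.376

-2.376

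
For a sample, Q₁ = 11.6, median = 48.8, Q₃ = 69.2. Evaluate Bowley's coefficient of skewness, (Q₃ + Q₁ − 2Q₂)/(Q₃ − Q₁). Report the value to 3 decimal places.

numerator: Q₃ + Q₁ − 2Q₂ = 69.2 + 11.6 − 2×48.8 = -16.8000
denominator: Q₃ − Q₁ = 69.2 − 11.6 = 57.6000
Bowley skewness = -16.8000 / 57.6000 ≈ -0.292

-0.292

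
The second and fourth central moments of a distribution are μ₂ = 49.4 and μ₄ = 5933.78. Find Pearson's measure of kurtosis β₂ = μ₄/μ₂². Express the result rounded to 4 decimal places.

μ₂² = 49.4² = 2440.36000
μ₄/μ₂² = 5933.78 / 2440.36000 = 2.43152
β₂ ≈ 2.4315

2.4315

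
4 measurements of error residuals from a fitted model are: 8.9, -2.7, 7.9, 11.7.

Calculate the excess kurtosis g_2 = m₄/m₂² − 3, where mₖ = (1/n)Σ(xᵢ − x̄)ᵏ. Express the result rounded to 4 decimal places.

-0.8084

x̄ = 6.4500
Σ(xᵢ − x̄)² = 119.3900 ⇒ m₂ = 29.84750
Σ(xᵢ − x̄)⁴ = 7809.5989 ⇒ m₄ = 1952.39973
m₂² = 890.87326
g_2 = m₄/m₂² − 3 = 2.19156 − 3 ≈ -0.8084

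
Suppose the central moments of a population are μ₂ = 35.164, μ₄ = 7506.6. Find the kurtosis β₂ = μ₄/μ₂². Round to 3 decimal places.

μ₂² = 35.164² = 1236.50690
μ₄/μ₂² = 7506.6 / 1236.50690 = 6.07081
β₂ ≈ 6.071

6.071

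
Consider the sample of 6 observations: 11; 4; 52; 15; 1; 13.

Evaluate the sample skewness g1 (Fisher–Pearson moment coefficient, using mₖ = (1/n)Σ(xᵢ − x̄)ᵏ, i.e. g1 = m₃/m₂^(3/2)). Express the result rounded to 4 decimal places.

1.4468

x̄ = (11 + 4 + 52 + 15 + 1 + 13) / 6 = 16.0000
deviations (xᵢ − x̄): -5.0000, -12.0000, 36.0000, -1.0000, -15.0000, -3.0000
Σ(xᵢ − x̄)² = 1700.0000 ⇒ m₂ = 1700.0000/6 = 283.33333
Σ(xᵢ − x̄)³ = 41400.0000 ⇒ m₃ = 41400.0000/6 = 6900.00000
m₂^(3/2) = 283.33333^(1.5) = 4769.21067
g1 = m₃ / m₂^(3/2) = 6900.00000 / 4769.21067 ≈ 1.4468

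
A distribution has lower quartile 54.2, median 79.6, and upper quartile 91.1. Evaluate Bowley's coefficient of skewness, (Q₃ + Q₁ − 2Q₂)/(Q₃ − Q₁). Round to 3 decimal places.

-0.377

numerator: Q₃ + Q₁ − 2Q₂ = 91.1 + 54.2 − 2×79.6 = -13.9000
denominator: Q₃ − Q₁ = 91.1 − 54.2 = 36.9000
Bowley skewness = -13.9000 / 36.9000 ≈ -0.377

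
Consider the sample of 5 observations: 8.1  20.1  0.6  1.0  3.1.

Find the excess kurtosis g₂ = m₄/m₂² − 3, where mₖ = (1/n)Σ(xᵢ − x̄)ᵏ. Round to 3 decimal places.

-0.433

x̄ = 6.5800
Σ(xᵢ − x̄)² = 264.1080 ⇒ m₂ = 52.82160
Σ(xᵢ − x̄)⁴ = 35812.6117 ⇒ m₄ = 7162.52234
m₂² = 2790.12143
g₂ = m₄/m₂² − 3 = 2.56710 − 3 ≈ -0.433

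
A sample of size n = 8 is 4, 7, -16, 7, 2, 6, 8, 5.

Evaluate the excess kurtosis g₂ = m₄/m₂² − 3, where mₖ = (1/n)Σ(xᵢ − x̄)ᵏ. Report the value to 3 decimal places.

2.478

x̄ = 2.8750
Σ(xᵢ − x̄)² = 432.8750 ⇒ m₂ = 54.10938
Σ(xᵢ − x̄)⁴ = 128312.0879 ⇒ m₄ = 16039.01099
m₂² = 2927.82446
g₂ = m₄/m₂² − 3 = 5.47813 − 3 ≈ 2.478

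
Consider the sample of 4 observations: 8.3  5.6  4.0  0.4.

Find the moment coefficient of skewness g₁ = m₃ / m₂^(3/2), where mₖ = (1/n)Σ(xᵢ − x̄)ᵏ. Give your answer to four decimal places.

-0.2162

x̄ = (8.3 + 5.6 + 4.0 + 0.4) / 4 = 4.5750
deviations (xᵢ − x̄): 3.7250, 1.0250, -0.5750, -4.1750
Σ(xᵢ − x̄)² = 32.6875 ⇒ m₂ = 32.6875/4 = 8.17188
Σ(xᵢ − x̄)³ = -20.1994 ⇒ m₃ = -20.1994/4 = -5.04984
m₂^(3/2) = 8.17188^(1.5) = 23.36052
g₁ = m₃ / m₂^(3/2) = -5.04984 / 23.36052 ≈ -0.2162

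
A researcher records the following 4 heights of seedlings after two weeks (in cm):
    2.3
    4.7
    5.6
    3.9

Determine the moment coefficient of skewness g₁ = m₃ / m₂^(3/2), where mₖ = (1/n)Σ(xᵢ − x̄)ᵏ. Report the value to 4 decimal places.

x̄ = (2.3 + 4.7 + 5.6 + 3.9) / 4 = 4.1250
deviations (xᵢ − x̄): -1.8250, 0.5750, 1.4750, -0.2250
Σ(xᵢ − x̄)² = 5.8875 ⇒ m₂ = 5.8875/4 = 1.47188
Σ(xᵢ − x̄)³ = -2.6906 ⇒ m₃ = -2.6906/4 = -0.67266
m₂^(3/2) = 1.47188^(1.5) = 1.78569
g₁ = m₃ / m₂^(3/2) = -0.67266 / 1.78569 ≈ -0.3767

-0.3767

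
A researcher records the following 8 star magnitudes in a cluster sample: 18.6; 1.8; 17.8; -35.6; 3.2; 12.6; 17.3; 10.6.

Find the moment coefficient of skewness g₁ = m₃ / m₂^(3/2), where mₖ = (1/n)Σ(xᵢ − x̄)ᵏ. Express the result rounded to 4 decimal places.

x̄ = (18.6 + 1.8 + 17.8 - 35.6 + 3.2 + 12.6 + 17.3 + 10.6) / 8 = 5.7875
deviations (xᵢ − x̄): 12.8125, -3.9875, 12.0125, -41.3875, -2.5875, 6.8125, 11.5125, 4.8125
Σ(xᵢ − x̄)² = 2246.0888 ⇒ m₂ = 2246.0888/8 = 280.76109
Σ(xᵢ − x̄)³ = -65184.2407 ⇒ m₃ = -65184.2407/8 = -8148.03008
m₂^(3/2) = 280.76109^(1.5) = 4704.41243
g₁ = m₃ / m₂^(3/2) = -8148.03008 / 4704.41243 ≈ -1.7320

-1.7320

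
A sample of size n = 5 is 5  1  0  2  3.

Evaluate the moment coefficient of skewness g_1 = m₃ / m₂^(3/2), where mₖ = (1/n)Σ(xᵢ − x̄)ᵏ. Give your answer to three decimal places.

0.396

x̄ = (5 + 1 + 0 + 2 + 3) / 5 = 2.2000
deviations (xᵢ − x̄): 2.8000, -1.2000, -2.2000, -0.2000, 0.8000
Σ(xᵢ − x̄)² = 14.8000 ⇒ m₂ = 14.8000/5 = 2.96000
Σ(xᵢ − x̄)³ = 10.0800 ⇒ m₃ = 10.0800/5 = 2.01600
m₂^(3/2) = 2.96000^(1.5) = 5.09258
g_1 = m₃ / m₂^(3/2) = 2.01600 / 5.09258 ≈ 0.396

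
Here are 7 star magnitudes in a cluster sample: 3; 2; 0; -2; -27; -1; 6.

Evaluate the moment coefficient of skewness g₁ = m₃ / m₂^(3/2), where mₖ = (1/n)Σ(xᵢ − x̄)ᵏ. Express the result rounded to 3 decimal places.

-1.785

x̄ = (3 + 2 + 0 - 2 - 27 - 1 + 6) / 7 = -2.7143
deviations (xᵢ − x̄): 5.7143, 4.7143, 2.7143, 0.7143, -24.2857, 1.7143, 8.7143
Σ(xᵢ − x̄)² = 731.4286 ⇒ m₂ = 731.4286/7 = 104.48980
Σ(xᵢ − x̄)³ = -13345.1020 ⇒ m₃ = -13345.1020/7 = -1906.44315
m₂^(3/2) = 104.48980^(1.5) = 1068.09731
g₁ = m₃ / m₂^(3/2) = -1906.44315 / 1068.09731 ≈ -1.785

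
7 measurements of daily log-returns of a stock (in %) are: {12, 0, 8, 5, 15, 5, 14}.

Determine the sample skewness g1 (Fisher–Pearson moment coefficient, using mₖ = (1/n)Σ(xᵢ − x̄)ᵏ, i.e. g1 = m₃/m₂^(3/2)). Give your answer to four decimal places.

-0.1914

x̄ = (12 + 0 + 8 + 5 + 15 + 5 + 14) / 7 = 8.4286
deviations (xᵢ − x̄): 3.5714, -8.4286, -0.4286, -3.4286, 6.5714, -3.4286, 5.5714
Σ(xᵢ − x̄)² = 181.7143 ⇒ m₂ = 181.7143/7 = 25.95918
Σ(xᵢ − x̄)³ = -177.1837 ⇒ m₃ = -177.1837/7 = -25.31195
m₂^(3/2) = 25.95918^(1.5) = 132.26245
g1 = m₃ / m₂^(3/2) = -25.31195 / 132.26245 ≈ -0.1914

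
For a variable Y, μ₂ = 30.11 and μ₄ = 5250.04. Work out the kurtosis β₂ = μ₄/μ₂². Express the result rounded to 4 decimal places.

5.7908

μ₂² = 30.11² = 906.61210
μ₄/μ₂² = 5250.04 / 906.61210 = 5.79083
β₂ ≈ 5.7908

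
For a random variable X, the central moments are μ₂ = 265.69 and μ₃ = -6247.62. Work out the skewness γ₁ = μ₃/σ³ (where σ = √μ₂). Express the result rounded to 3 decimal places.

-1.443

σ = √μ₂ = √265.69 = 16.30000
σ³ = μ₂^(3/2) = 4330.74700
γ₁ = μ₃/σ³ = -6247.62 / 4330.74700 ≈ -1.443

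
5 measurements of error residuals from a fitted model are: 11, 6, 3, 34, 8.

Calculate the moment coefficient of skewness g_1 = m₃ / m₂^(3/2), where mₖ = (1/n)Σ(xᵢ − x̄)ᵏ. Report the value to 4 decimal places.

1.2975

x̄ = (11 + 6 + 3 + 34 + 8) / 5 = 12.4000
deviations (xᵢ − x̄): -1.4000, -6.4000, -9.4000, 21.6000, -4.4000
Σ(xᵢ − x̄)² = 617.2000 ⇒ m₂ = 617.2000/5 = 123.44000
Σ(xᵢ − x̄)³ = 8897.0400 ⇒ m₃ = 8897.0400/5 = 1779.40800
m₂^(3/2) = 123.44000^(1.5) = 1371.46229
g_1 = m₃ / m₂^(3/2) = 1779.40800 / 1371.46229 ≈ 1.2975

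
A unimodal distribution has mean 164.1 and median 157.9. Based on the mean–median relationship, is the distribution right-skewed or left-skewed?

right-skewed

mean − median = 164.1 − 157.9 = 6.2
mean > median ⇒ the longer tail is on the right ⇒ right-skewed (positively skewed).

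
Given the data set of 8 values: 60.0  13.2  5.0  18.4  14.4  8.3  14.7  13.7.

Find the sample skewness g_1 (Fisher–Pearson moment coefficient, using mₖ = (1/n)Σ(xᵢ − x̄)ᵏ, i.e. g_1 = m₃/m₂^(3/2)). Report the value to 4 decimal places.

x̄ = (60.0 + 13.2 + 5.0 + 18.4 + 14.4 + 8.3 + 14.7 + 13.7) / 8 = 18.4625
deviations (xᵢ − x̄): 41.5375, -5.2625, -13.4625, -0.0625, -4.0625, -10.1625, -3.7625, -4.7625
Σ(xᵢ − x̄)² = 2090.9188 ⇒ m₂ = 2090.9188/8 = 261.36484
Σ(xᵢ − x̄)³ = 67803.7578 ⇒ m₃ = 67803.7578/8 = 8475.46972
m₂^(3/2) = 261.36484^(1.5) = 4225.42848
g_1 = m₃ / m₂^(3/2) = 8475.46972 / 4225.42848 ≈ 2.0058

2.0058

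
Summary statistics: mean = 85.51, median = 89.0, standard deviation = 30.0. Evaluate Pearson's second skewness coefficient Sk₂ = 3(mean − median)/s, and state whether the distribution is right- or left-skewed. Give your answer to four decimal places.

Sk₂ = 3(85.51 − 89.0) / 30.0 = 3 × -3.4900 / 30.0
    = -10.4700 / 30.0 ≈ -0.3490
Sk₂ < 0 ⇒ mean < median ⇒ left-skewed (negative skew).

-0.3490, left-skewed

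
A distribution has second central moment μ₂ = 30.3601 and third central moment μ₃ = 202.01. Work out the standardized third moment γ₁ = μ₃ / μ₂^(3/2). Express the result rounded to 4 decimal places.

σ = √μ₂ = √30.3601 = 5.51000
σ³ = μ₂^(3/2) = 167.28415
γ₁ = μ₃/σ³ = 202.01 / 167.28415 ≈ 1.2076

1.2076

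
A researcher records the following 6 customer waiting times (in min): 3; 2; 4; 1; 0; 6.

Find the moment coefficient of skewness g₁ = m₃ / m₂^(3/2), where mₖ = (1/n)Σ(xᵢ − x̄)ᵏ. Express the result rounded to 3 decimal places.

x̄ = (3 + 2 + 4 + 1 + 0 + 6) / 6 = 2.6667
deviations (xᵢ − x̄): 0.3333, -0.6667, 1.3333, -1.6667, -2.6667, 3.3333
Σ(xᵢ − x̄)² = 23.3333 ⇒ m₂ = 23.3333/6 = 3.88889
Σ(xᵢ − x̄)³ = 15.5556 ⇒ m₃ = 15.5556/6 = 2.59259
m₂^(3/2) = 3.88889^(1.5) = 7.66899
g₁ = m₃ / m₂^(3/2) = 2.59259 / 7.66899 ≈ 0.338

0.338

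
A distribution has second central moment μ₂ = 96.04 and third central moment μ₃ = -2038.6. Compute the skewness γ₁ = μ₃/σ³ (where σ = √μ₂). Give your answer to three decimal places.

σ = √μ₂ = √96.04 = 9.80000
σ³ = μ₂^(3/2) = 941.19200
γ₁ = μ₃/σ³ = -2038.6 / 941.19200 ≈ -2.166

-2.166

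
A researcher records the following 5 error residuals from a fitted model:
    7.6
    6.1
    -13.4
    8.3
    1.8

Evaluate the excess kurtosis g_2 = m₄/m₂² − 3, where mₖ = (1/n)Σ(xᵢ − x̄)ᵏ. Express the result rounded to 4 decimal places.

-0.1551

x̄ = 2.0800
Σ(xᵢ − x̄)² = 325.0280 ⇒ m₂ = 65.00560
Σ(xᵢ − x̄)⁴ = 60109.1308 ⇒ m₄ = 12021.82617
m₂² = 4225.72803
g_2 = m₄/m₂² − 3 = 2.84491 − 3 ≈ -0.1551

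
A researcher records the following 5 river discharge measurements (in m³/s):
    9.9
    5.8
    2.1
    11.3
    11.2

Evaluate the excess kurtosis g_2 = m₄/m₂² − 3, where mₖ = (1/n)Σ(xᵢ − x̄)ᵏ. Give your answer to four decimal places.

-1.1819

x̄ = 8.0600
Σ(xᵢ − x̄)² = 64.3720 ⇒ m₂ = 12.87440
Σ(xᵢ − x̄)⁴ = 1506.7452 ⇒ m₄ = 301.34905
m₂² = 165.75018
g_2 = m₄/m₂² − 3 = 1.81809 − 3 ≈ -1.1819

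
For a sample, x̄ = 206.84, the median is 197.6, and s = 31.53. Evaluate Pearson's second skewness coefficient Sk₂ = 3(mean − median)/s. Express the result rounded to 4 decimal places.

0.8792

Sk₂ = 3(206.84 − 197.6) / 31.53 = 3 × 9.2400 / 31.53
    = 27.7200 / 31.53 ≈ 0.8792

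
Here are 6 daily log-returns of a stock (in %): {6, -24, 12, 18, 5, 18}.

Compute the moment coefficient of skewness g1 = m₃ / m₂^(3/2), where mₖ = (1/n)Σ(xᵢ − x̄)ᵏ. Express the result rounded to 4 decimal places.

x̄ = (6 - 24 + 12 + 18 + 5 + 18) / 6 = 5.8333
deviations (xᵢ − x̄): 0.1667, -29.8333, 6.1667, 12.1667, -0.8333, 12.1667
Σ(xᵢ − x̄)² = 1224.8333 ⇒ m₂ = 1224.8333/6 = 204.13889
Σ(xᵢ − x̄)³ = -22716.5556 ⇒ m₃ = -22716.5556/6 = -3786.09259
m₂^(3/2) = 204.13889^(1.5) = 2916.67890
g1 = m₃ / m₂^(3/2) = -3786.09259 / 2916.67890 ≈ -1.2981

-1.2981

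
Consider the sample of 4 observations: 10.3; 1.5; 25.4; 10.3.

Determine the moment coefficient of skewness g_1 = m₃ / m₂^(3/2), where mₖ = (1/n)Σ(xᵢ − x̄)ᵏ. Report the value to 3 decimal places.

x̄ = (10.3 + 1.5 + 25.4 + 10.3) / 4 = 11.8750
deviations (xᵢ − x̄): -1.5750, -10.3750, 13.5250, -1.5750
Σ(xᵢ − x̄)² = 295.5275 ⇒ m₂ = 295.5275/4 = 73.88187
Σ(xᵢ − x̄)³ = 1349.4836 ⇒ m₃ = 1349.4836/4 = 337.37091
m₂^(3/2) = 73.88187^(1.5) = 635.04845
g_1 = m₃ / m₂^(3/2) = 337.37091 / 635.04845 ≈ 0.531

0.531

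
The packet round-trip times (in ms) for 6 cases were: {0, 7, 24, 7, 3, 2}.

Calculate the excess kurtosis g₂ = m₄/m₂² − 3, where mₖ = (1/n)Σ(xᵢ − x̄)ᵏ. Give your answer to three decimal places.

0.510

x̄ = 7.1667
Σ(xᵢ − x̄)² = 378.8333 ⇒ m₂ = 63.13889
Σ(xᵢ − x̄)⁴ = 83945.4861 ⇒ m₄ = 13990.91435
m₂² = 3986.51929
g₂ = m₄/m₂² − 3 = 3.50956 − 3 ≈ 0.510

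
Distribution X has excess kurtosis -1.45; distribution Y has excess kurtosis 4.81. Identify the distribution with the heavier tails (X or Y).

Y

Higher excess kurtosis ⇒ heavier tails relative to the normal distribution.
-1.45 vs 4.81: the larger is 4.81, so Y has heavier tails. (Y is leptokurtic — heavier-than-normal tails; the other is platykurtic.)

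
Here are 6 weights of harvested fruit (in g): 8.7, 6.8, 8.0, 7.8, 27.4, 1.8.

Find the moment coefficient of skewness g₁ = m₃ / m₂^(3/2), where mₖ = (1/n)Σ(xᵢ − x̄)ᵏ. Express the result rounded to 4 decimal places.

1.4479

x̄ = (8.7 + 6.8 + 8.0 + 7.8 + 27.4 + 1.8) / 6 = 10.0833
deviations (xᵢ − x̄): -1.3833, -3.2833, -2.0833, -2.2833, 17.3167, -8.2833
Σ(xᵢ − x̄)² = 390.7283 ⇒ m₂ = 390.7283/6 = 65.12139
Σ(xᵢ − x̄)³ = 4565.3574 ⇒ m₃ = 4565.3574/6 = 760.89291
m₂^(3/2) = 65.12139^(1.5) = 525.51544
g₁ = m₃ / m₂^(3/2) = 760.89291 / 525.51544 ≈ 1.4479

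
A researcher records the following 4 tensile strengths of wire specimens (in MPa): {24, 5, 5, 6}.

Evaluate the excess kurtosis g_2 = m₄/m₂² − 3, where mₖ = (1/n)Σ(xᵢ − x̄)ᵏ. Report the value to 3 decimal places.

-0.674

x̄ = 10.0000
Σ(xᵢ − x̄)² = 262.0000 ⇒ m₂ = 65.50000
Σ(xᵢ − x̄)⁴ = 39922.0000 ⇒ m₄ = 9980.50000
m₂² = 4290.25000
g_2 = m₄/m₂² − 3 = 2.32632 − 3 ≈ -0.674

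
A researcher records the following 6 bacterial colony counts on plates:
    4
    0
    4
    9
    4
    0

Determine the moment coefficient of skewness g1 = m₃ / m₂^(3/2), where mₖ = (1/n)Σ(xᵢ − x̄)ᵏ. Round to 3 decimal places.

0.480

x̄ = (4 + 0 + 4 + 9 + 4 + 0) / 6 = 3.5000
deviations (xᵢ − x̄): 0.5000, -3.5000, 0.5000, 5.5000, 0.5000, -3.5000
Σ(xᵢ − x̄)² = 55.5000 ⇒ m₂ = 55.5000/6 = 9.25000
Σ(xᵢ − x̄)³ = 81.0000 ⇒ m₃ = 81.0000/6 = 13.50000
m₂^(3/2) = 9.25000^(1.5) = 28.13278
g1 = m₃ / m₂^(3/2) = 13.50000 / 28.13278 ≈ 0.480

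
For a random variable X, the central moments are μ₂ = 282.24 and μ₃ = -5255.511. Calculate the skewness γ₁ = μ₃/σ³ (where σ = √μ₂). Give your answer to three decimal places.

σ = √μ₂ = √282.24 = 16.80000
σ³ = μ₂^(3/2) = 4741.63200
γ₁ = μ₃/σ³ = -5255.511 / 4741.63200 ≈ -1.108

-1.108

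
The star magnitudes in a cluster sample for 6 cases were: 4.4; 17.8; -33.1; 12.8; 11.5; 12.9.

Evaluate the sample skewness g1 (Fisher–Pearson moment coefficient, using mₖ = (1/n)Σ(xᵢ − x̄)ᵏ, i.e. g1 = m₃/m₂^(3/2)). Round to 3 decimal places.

x̄ = (4.4 + 17.8 - 33.1 + 12.8 + 11.5 + 12.9) / 6 = 4.3833
deviations (xᵢ − x̄): 0.0167, 13.4167, -37.4833, 8.4167, 7.1167, 8.5167
Σ(xᵢ − x̄)² = 1779.0283 ⇒ m₂ = 1779.0283/6 = 296.50472
Σ(xᵢ − x̄)³ = -48674.5796 ⇒ m₃ = -48674.5796/6 = -8112.42993
m₂^(3/2) = 296.50472^(1.5) = 5105.60746
g1 = m₃ / m₂^(3/2) = -8112.42993 / 5105.60746 ≈ -1.589

-1.589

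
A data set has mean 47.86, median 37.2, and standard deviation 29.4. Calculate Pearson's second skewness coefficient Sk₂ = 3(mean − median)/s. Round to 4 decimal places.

Sk₂ = 3(47.86 − 37.2) / 29.4 = 3 × 10.6600 / 29.4
    = 31.9800 / 29.4 ≈ 1.0878

1.0878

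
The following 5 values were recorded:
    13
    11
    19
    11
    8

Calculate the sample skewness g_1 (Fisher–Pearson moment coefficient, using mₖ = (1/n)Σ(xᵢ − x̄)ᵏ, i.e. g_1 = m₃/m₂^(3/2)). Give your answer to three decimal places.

0.800

x̄ = (13 + 11 + 19 + 11 + 8) / 5 = 12.4000
deviations (xᵢ − x̄): 0.6000, -1.4000, 6.6000, -1.4000, -4.4000
Σ(xᵢ − x̄)² = 67.2000 ⇒ m₂ = 67.2000/5 = 13.44000
Σ(xᵢ − x̄)³ = 197.0400 ⇒ m₃ = 197.0400/5 = 39.40800
m₂^(3/2) = 13.44000^(1.5) = 49.27185
g_1 = m₃ / m₂^(3/2) = 39.40800 / 49.27185 ≈ 0.800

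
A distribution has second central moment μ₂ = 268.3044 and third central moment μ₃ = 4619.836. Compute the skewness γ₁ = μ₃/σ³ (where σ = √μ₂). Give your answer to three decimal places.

σ = √μ₂ = √268.3044 = 16.38000
σ³ = μ₂^(3/2) = 4394.82607
γ₁ = μ₃/σ³ = 4619.836 / 4394.82607 ≈ 1.051

1.051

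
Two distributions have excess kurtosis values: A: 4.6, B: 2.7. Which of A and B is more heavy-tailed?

Higher excess kurtosis ⇒ heavier tails relative to the normal distribution.
4.6 vs 2.7: the larger is 4.6, so A has heavier tails.

A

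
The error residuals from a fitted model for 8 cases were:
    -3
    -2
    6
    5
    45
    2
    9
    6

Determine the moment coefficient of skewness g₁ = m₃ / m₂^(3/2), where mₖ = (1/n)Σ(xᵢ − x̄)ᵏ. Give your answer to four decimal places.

1.9384

x̄ = (-3 - 2 + 6 + 5 + 45 + 2 + 9 + 6) / 8 = 8.5000
deviations (xᵢ − x̄): -11.5000, -10.5000, -2.5000, -3.5000, 36.5000, -6.5000, 0.5000, -2.5000
Σ(xᵢ − x̄)² = 1642.0000 ⇒ m₂ = 1642.0000/8 = 205.25000
Σ(xᵢ − x̄)³ = 45600.0000 ⇒ m₃ = 45600.0000/8 = 5700.00000
m₂^(3/2) = 205.25000^(1.5) = 2940.52414
g₁ = m₃ / m₂^(3/2) = 5700.00000 / 2940.52414 ≈ 1.9384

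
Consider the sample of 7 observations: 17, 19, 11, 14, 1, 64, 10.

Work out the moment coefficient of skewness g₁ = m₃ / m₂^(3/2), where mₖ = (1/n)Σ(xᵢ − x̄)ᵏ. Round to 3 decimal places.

x̄ = (17 + 19 + 11 + 14 + 1 + 64 + 10) / 7 = 19.4286
deviations (xᵢ − x̄): -2.4286, -0.4286, -8.4286, -5.4286, -18.4286, 44.5714, -9.4286
Σ(xᵢ − x̄)² = 2521.7143 ⇒ m₂ = 2521.7143/7 = 360.24490
Σ(xᵢ − x̄)³ = 80676.2449 ⇒ m₃ = 80676.2449/7 = 11525.17784
m₂^(3/2) = 360.24490^(1.5) = 6837.49085
g₁ = m₃ / m₂^(3/2) = 11525.17784 / 6837.49085 ≈ 1.686

1.686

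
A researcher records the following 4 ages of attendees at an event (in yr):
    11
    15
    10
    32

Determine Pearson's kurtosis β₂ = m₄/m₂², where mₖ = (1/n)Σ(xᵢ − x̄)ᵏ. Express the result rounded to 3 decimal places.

2.204

x̄ = 17.0000
Σ(xᵢ − x̄)² = 314.0000 ⇒ m₂ = 78.50000
Σ(xᵢ − x̄)⁴ = 54338.0000 ⇒ m₄ = 13584.50000
m₂² = 6162.25000
β₂ = m₄/m₂² = 13584.50000 / 6162.25000 ≈ 2.204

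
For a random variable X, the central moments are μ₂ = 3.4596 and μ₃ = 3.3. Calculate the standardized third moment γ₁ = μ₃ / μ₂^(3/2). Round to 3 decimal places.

0.513

σ = √μ₂ = √3.4596 = 1.86000
σ³ = μ₂^(3/2) = 6.43486
γ₁ = μ₃/σ³ = 3.3 / 6.43486 ≈ 0.513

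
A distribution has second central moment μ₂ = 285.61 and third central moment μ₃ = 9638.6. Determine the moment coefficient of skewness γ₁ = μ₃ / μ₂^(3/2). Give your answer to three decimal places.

1.997

σ = √μ₂ = √285.61 = 16.90000
σ³ = μ₂^(3/2) = 4826.80900
γ₁ = μ₃/σ³ = 9638.6 / 4826.80900 ≈ 1.997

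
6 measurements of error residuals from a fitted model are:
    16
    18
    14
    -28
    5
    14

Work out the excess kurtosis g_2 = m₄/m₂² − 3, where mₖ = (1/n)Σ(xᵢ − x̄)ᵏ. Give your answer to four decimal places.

x̄ = 6.5000
Σ(xᵢ − x̄)² = 1527.5000 ⇒ m₂ = 254.58333
Σ(xᵢ − x̄)⁴ = 1448663.3750 ⇒ m₄ = 241443.89583
m₂² = 64812.67361
g_2 = m₄/m₂² − 3 = 3.72526 − 3 ≈ 0.7253

0.7253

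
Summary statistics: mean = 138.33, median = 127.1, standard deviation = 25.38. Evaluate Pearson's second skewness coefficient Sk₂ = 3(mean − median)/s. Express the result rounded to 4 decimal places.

Sk₂ = 3(138.33 − 127.1) / 25.38 = 3 × 11.2300 / 25.38
    = 33.6900 / 25.38 ≈ 1.3274

1.3274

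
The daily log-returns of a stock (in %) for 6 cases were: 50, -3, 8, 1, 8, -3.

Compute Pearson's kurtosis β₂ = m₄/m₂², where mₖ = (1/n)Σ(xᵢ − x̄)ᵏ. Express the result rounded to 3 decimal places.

3.775

x̄ = 10.1667
Σ(xᵢ − x̄)² = 2026.8333 ⇒ m₂ = 337.80556
Σ(xᵢ − x̄)⁴ = 2584812.1528 ⇒ m₄ = 430802.02546
m₂² = 114112.59336
β₂ = m₄/m₂² = 430802.02546 / 114112.59336 ≈ 3.775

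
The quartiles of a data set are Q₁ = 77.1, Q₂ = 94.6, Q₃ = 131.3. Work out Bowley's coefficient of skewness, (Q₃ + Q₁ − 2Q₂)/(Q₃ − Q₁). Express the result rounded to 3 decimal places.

0.354

numerator: Q₃ + Q₁ − 2Q₂ = 131.3 + 77.1 − 2×94.6 = 19.2000
denominator: Q₃ − Q₁ = 131.3 − 77.1 = 54.2000
Bowley skewness = 19.2000 / 54.2000 ≈ 0.354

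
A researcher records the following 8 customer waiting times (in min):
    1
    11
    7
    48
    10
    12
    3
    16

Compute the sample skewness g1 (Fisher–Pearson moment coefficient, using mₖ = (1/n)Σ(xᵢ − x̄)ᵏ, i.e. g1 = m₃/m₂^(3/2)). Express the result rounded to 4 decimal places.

1.7855

x̄ = (1 + 11 + 7 + 48 + 10 + 12 + 3 + 16) / 8 = 13.5000
deviations (xᵢ − x̄): -12.5000, -2.5000, -6.5000, 34.5000, -3.5000, -1.5000, -10.5000, 2.5000
Σ(xᵢ − x̄)² = 1526.0000 ⇒ m₂ = 1526.0000/8 = 190.75000
Σ(xᵢ − x̄)³ = 37632.0000 ⇒ m₃ = 37632.0000/8 = 4704.00000
m₂^(3/2) = 190.75000^(1.5) = 2634.49161
g1 = m₃ / m₂^(3/2) = 4704.00000 / 2634.49161 ≈ 1.7855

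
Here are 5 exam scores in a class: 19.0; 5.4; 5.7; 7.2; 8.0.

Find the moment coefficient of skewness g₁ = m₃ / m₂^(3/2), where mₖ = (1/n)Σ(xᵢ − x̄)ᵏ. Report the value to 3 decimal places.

1.369

x̄ = (19.0 + 5.4 + 5.7 + 7.2 + 8.0) / 5 = 9.0600
deviations (xᵢ − x̄): 9.9400, -3.6600, -3.3600, -1.8600, -1.0600
Σ(xᵢ − x̄)² = 128.0720 ⇒ m₂ = 128.0720/5 = 25.61440
Σ(xᵢ − x̄)³ = 887.5210 ⇒ m₃ = 887.5210/5 = 177.50419
m₂^(3/2) = 25.61440^(1.5) = 129.63620
g₁ = m₃ / m₂^(3/2) = 177.50419 / 129.63620 ≈ 1.369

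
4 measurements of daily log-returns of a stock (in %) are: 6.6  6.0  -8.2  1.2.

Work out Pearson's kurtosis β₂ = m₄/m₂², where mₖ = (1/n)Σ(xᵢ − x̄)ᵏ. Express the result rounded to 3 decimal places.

x̄ = 1.4000
Σ(xᵢ − x̄)² = 140.4000 ⇒ m₂ = 35.10000
Σ(xᵢ − x̄)⁴ = 9672.3744 ⇒ m₄ = 2418.09360
m₂² = 1232.01000
β₂ = m₄/m₂² = 2418.09360 / 1232.01000 ≈ 1.963

1.963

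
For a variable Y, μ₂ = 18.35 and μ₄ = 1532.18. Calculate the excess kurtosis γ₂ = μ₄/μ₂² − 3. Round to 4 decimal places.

1.5503

μ₂² = 18.35² = 336.72250
μ₄/μ₂² = 1532.18 / 336.72250 = 4.55028
γ₂ = 4.55028 − 3 ≈ 1.5503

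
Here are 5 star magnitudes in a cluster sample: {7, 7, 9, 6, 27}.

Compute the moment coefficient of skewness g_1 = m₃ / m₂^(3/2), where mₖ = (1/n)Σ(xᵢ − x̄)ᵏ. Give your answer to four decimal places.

1.4454

x̄ = (7 + 7 + 9 + 6 + 27) / 5 = 11.2000
deviations (xᵢ − x̄): -4.2000, -4.2000, -2.2000, -5.2000, 15.8000
Σ(xᵢ − x̄)² = 316.8000 ⇒ m₂ = 316.8000/5 = 63.36000
Σ(xᵢ − x̄)³ = 3644.8800 ⇒ m₃ = 3644.8800/5 = 728.97600
m₂^(3/2) = 63.36000^(1.5) = 504.33923
g_1 = m₃ / m₂^(3/2) = 728.97600 / 504.33923 ≈ 1.4454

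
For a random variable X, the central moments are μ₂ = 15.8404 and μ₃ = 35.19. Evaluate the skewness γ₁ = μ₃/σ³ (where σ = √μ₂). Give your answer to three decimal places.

σ = √μ₂ = √15.8404 = 3.98000
σ³ = μ₂^(3/2) = 63.04479
γ₁ = μ₃/σ³ = 35.19 / 63.04479 ≈ 0.558

0.558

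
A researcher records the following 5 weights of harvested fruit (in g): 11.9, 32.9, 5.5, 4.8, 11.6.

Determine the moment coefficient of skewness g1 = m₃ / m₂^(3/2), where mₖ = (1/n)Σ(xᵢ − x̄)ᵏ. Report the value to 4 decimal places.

x̄ = (11.9 + 32.9 + 5.5 + 4.8 + 11.6) / 5 = 13.3400
deviations (xᵢ − x̄): -1.4400, 19.5600, -7.8400, -8.5400, -1.7400
Σ(xᵢ − x̄)² = 522.0920 ⇒ m₂ = 522.0920/5 = 104.41840
Σ(xᵢ − x̄)³ = 6370.5506 ⇒ m₃ = 6370.5506/5 = 1274.11013
m₂^(3/2) = 104.41840^(1.5) = 1067.00278
g1 = m₃ / m₂^(3/2) = 1274.11013 / 1067.00278 ≈ 1.1941

1.1941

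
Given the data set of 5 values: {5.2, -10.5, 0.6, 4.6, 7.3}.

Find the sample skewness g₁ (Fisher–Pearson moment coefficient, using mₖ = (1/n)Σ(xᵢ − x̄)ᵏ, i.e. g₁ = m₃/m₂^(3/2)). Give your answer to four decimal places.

-1.1057

x̄ = (5.2 - 10.5 + 0.6 + 4.6 + 7.3) / 5 = 1.4400
deviations (xᵢ − x̄): 3.7600, -11.9400, -0.8400, 3.1600, 5.8600
Σ(xᵢ − x̄)² = 201.7320 ⇒ m₂ = 201.7320/5 = 40.34640
Σ(xᵢ − x̄)³ = -1416.8602 ⇒ m₃ = -1416.8602/5 = -283.37203
m₂^(3/2) = 40.34640^(1.5) = 256.27556
g₁ = m₃ / m₂^(3/2) = -283.37203 / 256.27556 ≈ -1.1057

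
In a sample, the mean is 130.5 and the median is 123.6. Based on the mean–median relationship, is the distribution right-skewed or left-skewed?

right-skewed

mean − median = 130.5 − 123.6 = 6.9
mean > median ⇒ the longer tail is on the right ⇒ right-skewed (positively skewed).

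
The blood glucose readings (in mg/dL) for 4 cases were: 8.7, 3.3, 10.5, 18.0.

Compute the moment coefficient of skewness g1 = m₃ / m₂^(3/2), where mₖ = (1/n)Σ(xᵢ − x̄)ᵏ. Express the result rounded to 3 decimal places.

x̄ = (8.7 + 3.3 + 10.5 + 18.0) / 4 = 10.1250
deviations (xᵢ − x̄): -1.4250, -6.8250, 0.3750, 7.8750
Σ(xᵢ − x̄)² = 110.7675 ⇒ m₂ = 110.7675/4 = 27.69188
Σ(xᵢ − x̄)³ = 167.6194 ⇒ m₃ = 167.6194/4 = 41.90484
m₂^(3/2) = 27.69188^(1.5) = 145.72315
g1 = m₃ / m₂^(3/2) = 41.90484 / 145.72315 ≈ 0.288

0.288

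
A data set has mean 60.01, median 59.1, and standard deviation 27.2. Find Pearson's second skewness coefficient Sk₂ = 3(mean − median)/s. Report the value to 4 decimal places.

0.1004

Sk₂ = 3(60.01 − 59.1) / 27.2 = 3 × 0.9100 / 27.2
    = 2.7300 / 27.2 ≈ 0.1004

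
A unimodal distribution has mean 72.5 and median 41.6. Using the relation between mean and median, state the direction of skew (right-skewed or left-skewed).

mean − median = 72.5 − 41.6 = 30.9
mean > median ⇒ the longer tail is on the right ⇒ right-skewed (positively skewed).

right-skewed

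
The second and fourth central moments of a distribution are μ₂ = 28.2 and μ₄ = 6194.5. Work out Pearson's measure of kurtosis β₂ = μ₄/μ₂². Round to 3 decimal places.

μ₂² = 28.2² = 795.24000
μ₄/μ₂² = 6194.5 / 795.24000 = 7.78947
β₂ ≈ 7.789

7.789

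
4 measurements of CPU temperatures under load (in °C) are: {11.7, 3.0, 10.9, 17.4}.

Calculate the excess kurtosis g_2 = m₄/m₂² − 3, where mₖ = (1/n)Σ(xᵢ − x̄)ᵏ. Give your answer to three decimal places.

x̄ = 10.7500
Σ(xᵢ − x̄)² = 105.2100 ⇒ m₂ = 26.30250
Σ(xᵢ − x̄)⁴ = 5563.9484 ⇒ m₄ = 1390.98711
m₂² = 691.82151
g_2 = m₄/m₂² − 3 = 2.01062 − 3 ≈ -0.989

-0.989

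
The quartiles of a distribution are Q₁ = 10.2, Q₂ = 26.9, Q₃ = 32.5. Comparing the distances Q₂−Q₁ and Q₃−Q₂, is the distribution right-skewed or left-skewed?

left-skewed

Q₂ − Q₁ = 16.7;  Q₃ − Q₂ = 5.6
Q₂ − Q₁ > Q₃ − Q₂ ⇒ the lower half is more spread out ⇒ left-skewed.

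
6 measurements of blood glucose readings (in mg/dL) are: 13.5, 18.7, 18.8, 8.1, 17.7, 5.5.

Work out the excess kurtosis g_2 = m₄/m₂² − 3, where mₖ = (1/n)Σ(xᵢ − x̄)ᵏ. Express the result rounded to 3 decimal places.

-1.450

x̄ = 13.7167
Σ(xᵢ − x̄)² = 165.6483 ⇒ m₂ = 27.60806
Σ(xᵢ − x̄)⁴ = 7089.4877 ⇒ m₄ = 1181.58129
m₂² = 762.20473
g_2 = m₄/m₂² − 3 = 1.55022 − 3 ≈ -1.450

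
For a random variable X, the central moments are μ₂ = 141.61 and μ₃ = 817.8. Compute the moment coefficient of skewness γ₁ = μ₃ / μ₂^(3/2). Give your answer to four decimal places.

0.4853

σ = √μ₂ = √141.61 = 11.90000
σ³ = μ₂^(3/2) = 1685.15900
γ₁ = μ₃/σ³ = 817.8 / 1685.15900 ≈ 0.4853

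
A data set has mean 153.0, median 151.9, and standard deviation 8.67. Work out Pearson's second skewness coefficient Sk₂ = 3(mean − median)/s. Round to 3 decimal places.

0.381

Sk₂ = 3(153.0 − 151.9) / 8.67 = 3 × 1.1000 / 8.67
    = 3.3000 / 8.67 ≈ 0.381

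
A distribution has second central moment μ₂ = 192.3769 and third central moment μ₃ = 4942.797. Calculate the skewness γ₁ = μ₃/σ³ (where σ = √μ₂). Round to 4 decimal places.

1.8524

σ = √μ₂ = √192.3769 = 13.87000
σ³ = μ₂^(3/2) = 2668.26760
γ₁ = μ₃/σ³ = 4942.797 / 2668.26760 ≈ 1.8524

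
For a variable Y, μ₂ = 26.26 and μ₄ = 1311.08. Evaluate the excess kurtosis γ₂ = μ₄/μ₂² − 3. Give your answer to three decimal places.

-1.099

μ₂² = 26.26² = 689.58760
μ₄/μ₂² = 1311.08 / 689.58760 = 1.90125
γ₂ = 1.90125 − 3 ≈ -1.099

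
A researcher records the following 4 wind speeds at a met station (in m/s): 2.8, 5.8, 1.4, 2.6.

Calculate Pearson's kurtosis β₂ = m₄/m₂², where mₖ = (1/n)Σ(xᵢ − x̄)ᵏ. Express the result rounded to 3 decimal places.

x̄ = 3.1500
Σ(xᵢ − x̄)² = 10.5100 ⇒ m₂ = 2.62750
Σ(xᵢ − x̄)⁴ = 58.8009 ⇒ m₄ = 14.70023
m₂² = 6.90376
β₂ = m₄/m₂² = 14.70023 / 6.90376 ≈ 2.129

2.129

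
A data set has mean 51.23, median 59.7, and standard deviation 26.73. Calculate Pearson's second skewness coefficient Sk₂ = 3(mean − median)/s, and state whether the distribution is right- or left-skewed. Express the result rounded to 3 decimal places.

-0.951, left-skewed

Sk₂ = 3(51.23 − 59.7) / 26.73 = 3 × -8.4700 / 26.73
    = -25.4100 / 26.73 ≈ -0.951
Sk₂ < 0 ⇒ mean < median ⇒ left-skewed (negative skew).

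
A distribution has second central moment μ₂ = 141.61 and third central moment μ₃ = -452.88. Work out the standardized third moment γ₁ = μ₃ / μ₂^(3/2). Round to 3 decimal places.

-0.269

σ = √μ₂ = √141.61 = 11.90000
σ³ = μ₂^(3/2) = 1685.15900
γ₁ = μ₃/σ³ = -452.88 / 1685.15900 ≈ -0.269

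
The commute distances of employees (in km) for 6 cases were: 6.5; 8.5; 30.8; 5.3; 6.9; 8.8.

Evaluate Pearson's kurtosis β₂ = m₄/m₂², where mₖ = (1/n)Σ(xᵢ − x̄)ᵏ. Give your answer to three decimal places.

x̄ = 11.1333
Σ(xᵢ − x̄)² = 472.5733 ⇒ m₂ = 78.76222
Σ(xᵢ − x̄)⁴ = 151614.6992 ⇒ m₄ = 25269.11654
m₂² = 6203.48765
β₂ = m₄/m₂² = 25269.11654 / 6203.48765 ≈ 4.073

4.073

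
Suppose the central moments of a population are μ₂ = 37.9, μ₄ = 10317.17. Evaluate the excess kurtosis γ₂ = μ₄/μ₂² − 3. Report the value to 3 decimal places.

μ₂² = 37.9² = 1436.41000
μ₄/μ₂² = 10317.17 / 1436.41000 = 7.18261
γ₂ = 7.18261 − 3 ≈ 4.183

4.183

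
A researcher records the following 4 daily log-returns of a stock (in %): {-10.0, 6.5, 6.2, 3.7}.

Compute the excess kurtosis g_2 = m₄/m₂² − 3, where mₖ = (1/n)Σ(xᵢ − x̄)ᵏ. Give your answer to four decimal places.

-0.7409

x̄ = 1.6000
Σ(xᵢ − x̄)² = 184.1400 ⇒ m₂ = 46.03500
Σ(xᵢ − x̄)⁴ = 19150.0674 ⇒ m₄ = 4787.51685
m₂² = 2119.22123
g_2 = m₄/m₂² − 3 = 2.25909 − 3 ≈ -0.7409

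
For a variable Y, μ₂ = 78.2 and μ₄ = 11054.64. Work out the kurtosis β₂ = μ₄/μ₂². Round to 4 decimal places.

1.8077

μ₂² = 78.2² = 6115.24000
μ₄/μ₂² = 11054.64 / 6115.24000 = 1.80772
β₂ ≈ 1.8077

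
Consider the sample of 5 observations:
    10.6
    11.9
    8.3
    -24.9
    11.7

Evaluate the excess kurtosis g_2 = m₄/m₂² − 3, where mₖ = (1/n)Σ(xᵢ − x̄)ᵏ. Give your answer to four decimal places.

x̄ = 3.5200
Σ(xᵢ − x̄)² = 1017.8080 ⇒ m₂ = 203.56160
Σ(xᵢ − x̄)⁴ = 664816.9156 ⇒ m₄ = 132963.38311
m₂² = 41437.32499
g_2 = m₄/m₂² − 3 = 3.20878 − 3 ≈ 0.2088

0.2088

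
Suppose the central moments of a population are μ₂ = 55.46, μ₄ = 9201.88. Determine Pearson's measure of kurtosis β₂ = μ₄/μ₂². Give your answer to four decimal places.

μ₂² = 55.46² = 3075.81160
μ₄/μ₂² = 9201.88 / 3075.81160 = 2.99169
β₂ ≈ 2.9917

2.9917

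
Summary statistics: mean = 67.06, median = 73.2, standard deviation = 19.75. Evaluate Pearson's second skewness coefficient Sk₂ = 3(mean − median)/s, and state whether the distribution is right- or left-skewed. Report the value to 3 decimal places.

-0.933, left-skewed

Sk₂ = 3(67.06 − 73.2) / 19.75 = 3 × -6.1400 / 19.75
    = -18.4200 / 19.75 ≈ -0.933
Sk₂ < 0 ⇒ mean < median ⇒ left-skewed (negative skew).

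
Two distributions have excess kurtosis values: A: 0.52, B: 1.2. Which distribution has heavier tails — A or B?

Higher excess kurtosis ⇒ heavier tails relative to the normal distribution.
0.52 vs 1.2: the larger is 1.2, so B has heavier tails.

B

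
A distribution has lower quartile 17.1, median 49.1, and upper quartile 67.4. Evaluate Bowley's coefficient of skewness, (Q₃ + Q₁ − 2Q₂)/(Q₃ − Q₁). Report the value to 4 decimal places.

-0.2724

numerator: Q₃ + Q₁ − 2Q₂ = 67.4 + 17.1 − 2×49.1 = -13.7000
denominator: Q₃ − Q₁ = 67.4 − 17.1 = 50.3000
Bowley skewness = -13.7000 / 50.3000 ≈ -0.2724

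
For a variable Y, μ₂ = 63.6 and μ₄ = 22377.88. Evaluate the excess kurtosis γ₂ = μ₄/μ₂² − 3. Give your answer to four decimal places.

2.5323

μ₂² = 63.6² = 4044.96000
μ₄/μ₂² = 22377.88 / 4044.96000 = 5.53229
γ₂ = 5.53229 − 3 ≈ 2.5323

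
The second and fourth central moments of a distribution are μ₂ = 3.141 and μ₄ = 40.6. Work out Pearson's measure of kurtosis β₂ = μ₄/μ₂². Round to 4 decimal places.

μ₂² = 3.141² = 9.86588
μ₄/μ₂² = 40.6 / 9.86588 = 4.11519
β₂ ≈ 4.1152

4.1152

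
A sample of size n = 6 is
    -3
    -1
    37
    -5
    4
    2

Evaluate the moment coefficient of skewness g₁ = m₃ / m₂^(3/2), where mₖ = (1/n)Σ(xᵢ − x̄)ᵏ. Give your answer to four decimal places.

1.6184

x̄ = (-3 - 1 + 37 - 5 + 4 + 2) / 6 = 5.6667
deviations (xᵢ − x̄): -8.6667, -6.6667, 31.3333, -10.6667, -1.6667, -3.6667
Σ(xᵢ − x̄)² = 1231.3333 ⇒ m₂ = 1231.3333/6 = 205.22222
Σ(xᵢ − x̄)³ = 28547.5556 ⇒ m₃ = 28547.5556/6 = 4757.92593
m₂^(3/2) = 205.22222^(1.5) = 2939.92722
g₁ = m₃ / m₂^(3/2) = 4757.92593 / 2939.92722 ≈ 1.6184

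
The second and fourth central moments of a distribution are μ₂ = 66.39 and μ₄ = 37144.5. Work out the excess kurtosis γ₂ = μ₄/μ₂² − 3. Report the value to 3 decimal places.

μ₂² = 66.39² = 4407.63210
μ₄/μ₂² = 37144.5 / 4407.63210 = 8.42731
γ₂ = 8.42731 − 3 ≈ 5.427

5.427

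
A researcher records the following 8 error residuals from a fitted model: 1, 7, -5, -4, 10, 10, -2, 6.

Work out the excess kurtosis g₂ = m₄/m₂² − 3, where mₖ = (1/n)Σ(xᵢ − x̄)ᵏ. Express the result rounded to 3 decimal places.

-1.609

x̄ = 2.8750
Σ(xᵢ − x̄)² = 264.8750 ⇒ m₂ = 33.10938
Σ(xᵢ − x̄)⁴ = 12196.3379 ⇒ m₄ = 1524.54224
m₂² = 1096.23071
g₂ = m₄/m₂² − 3 = 1.39071 − 3 ≈ -1.609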